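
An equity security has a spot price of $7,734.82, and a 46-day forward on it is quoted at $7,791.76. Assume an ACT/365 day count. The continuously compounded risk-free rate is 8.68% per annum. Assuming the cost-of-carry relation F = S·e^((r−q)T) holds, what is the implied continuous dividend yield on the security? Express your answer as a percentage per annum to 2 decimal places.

From F = S·e^((r−q)T): (r − q) = ln(F/S)/T
ln(7791.76/7734.82) = ln(1.007362) = 0.007335
(r − q) = 0.007335 / (46/365) = 0.058202
q = r − ln(F/S)/T = 0.0868 − 0.058202 = 0.028598
q = 2.86%

2.86%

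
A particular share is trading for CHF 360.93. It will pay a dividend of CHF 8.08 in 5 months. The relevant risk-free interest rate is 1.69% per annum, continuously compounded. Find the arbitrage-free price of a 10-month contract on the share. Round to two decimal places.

PV(dividends) I = 8.08·e^(−0.0169·5/12)
I = 8.0233
F = (S − I)·e^(rT) = (360.93 − 8.0233) · e^(0.0169·10/12)
= 352.9067 · e^0.014083 = 352.9067 × 1.014183 = CHF 357.91

CHF 357.91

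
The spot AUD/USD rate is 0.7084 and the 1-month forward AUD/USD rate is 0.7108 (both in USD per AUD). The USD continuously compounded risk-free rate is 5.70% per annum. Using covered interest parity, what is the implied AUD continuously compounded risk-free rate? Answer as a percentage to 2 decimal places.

F = S·e^((r_USD − r_AUD)T) ⇒ r_AUD = r_USD − ln(F/S)/T
ln(0.7108/0.7084) = 0.003382; /(1/12) = 0.040584
r_AUD = 0.0570 − 0.040584 = 0.016416
r_AUD = 1.64%

1.64%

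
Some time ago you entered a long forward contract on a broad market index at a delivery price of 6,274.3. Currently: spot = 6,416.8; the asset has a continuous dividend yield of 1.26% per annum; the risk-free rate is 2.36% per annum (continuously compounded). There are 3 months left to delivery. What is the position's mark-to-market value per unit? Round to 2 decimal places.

159.23

Current fair forward for the remaining 3 months: F = S·e^((r − q)·T), (r − q) = 0.0236 − 0.0126 = 0.0110
F = 6416.8 · e^(0.0110 × 3/12) = 6416.8 × 1.00275378 = 6434.4705
Value of long forward = (F − K)·e^(−rT) = (6434.4705 − 6274.3) · e^(−0.0236·3/12)
= 160.1705 × 0.99411737 = 159.23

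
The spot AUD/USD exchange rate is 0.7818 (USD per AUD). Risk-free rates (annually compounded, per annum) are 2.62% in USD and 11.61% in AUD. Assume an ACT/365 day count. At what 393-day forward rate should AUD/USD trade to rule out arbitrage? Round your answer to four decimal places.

0.7142

By covered interest parity, F = S · (1+r_USD)^T / (1+r_AUD)^T
= 0.7818 × 1.028238 / 1.125544 = 0.7818 × 0.913548
F = 0.7142 USD per AUD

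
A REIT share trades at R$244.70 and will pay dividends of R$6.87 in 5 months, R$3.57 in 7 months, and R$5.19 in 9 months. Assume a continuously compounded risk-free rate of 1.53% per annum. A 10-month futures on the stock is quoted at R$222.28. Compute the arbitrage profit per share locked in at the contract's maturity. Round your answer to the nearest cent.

R$9.87 per share

PV(dividends) I = 6.87·e^(−0.0153·5/12) + 3.57·e^(−0.0153·7/12) + 5.19·e^(−0.0153·9/12) = 15.4954
Fair futures F* = (S − I)·e^(rT) = (244.70 − 15.4954)·e^0.012750 = 229.2046 × 1.012832 = 232.1458
Market R$222.28 < fair 232.1458: forward underpriced → reverse cash-and-carry (short the stock, invest proceeds at r, pay the dividends, go long the forward).
Profit at T = |F_mkt − F*| = |222.28 − 232.1458| = R$9.87 per share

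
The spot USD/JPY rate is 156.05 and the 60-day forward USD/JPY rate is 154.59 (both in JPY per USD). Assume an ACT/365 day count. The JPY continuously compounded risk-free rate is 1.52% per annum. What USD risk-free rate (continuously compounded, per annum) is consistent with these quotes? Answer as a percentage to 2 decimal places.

7.24%

F = S·e^((r_JPY − r_USD)T) ⇒ r_USD = r_JPY − ln(F/S)/T
ln(154.59/156.05) = -0.009400; /(60/365) = -0.057183
r_USD = 0.0152 + 0.057183 = 0.072383
r_USD = 7.24%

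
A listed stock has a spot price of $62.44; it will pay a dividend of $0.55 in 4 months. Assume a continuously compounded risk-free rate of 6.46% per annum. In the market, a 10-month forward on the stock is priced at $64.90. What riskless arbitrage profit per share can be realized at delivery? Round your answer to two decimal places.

$0.43 per share

PV(dividends) I = 0.55·e^(−0.0646·4/12) = 0.5383
Fair forward F* = (S − I)·e^(rT) = (62.44 − 0.5383)·e^0.053833 = 61.9017 × 1.055308 = 65.3254
Market $64.90 < fair 65.3254: forward underpriced → reverse cash-and-carry (short the stock, invest proceeds at r, pay the dividends, go long the forward).
Profit at T = |F_mkt − F*| = |64.90 − 65.3254| = $0.43 per share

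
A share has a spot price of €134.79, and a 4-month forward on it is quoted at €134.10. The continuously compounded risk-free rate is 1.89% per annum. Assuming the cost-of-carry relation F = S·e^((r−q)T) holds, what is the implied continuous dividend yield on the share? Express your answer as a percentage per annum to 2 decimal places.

From F = S·e^((r−q)T): (r − q) = ln(F/S)/T
ln(134.10/134.79) = ln(0.994881) = -0.005132
(r − q) = -0.005132 / (4/12) = -0.015396
q = r − ln(F/S)/T = 0.0189 + 0.015396 = 0.034296
q = 3.43%

3.43%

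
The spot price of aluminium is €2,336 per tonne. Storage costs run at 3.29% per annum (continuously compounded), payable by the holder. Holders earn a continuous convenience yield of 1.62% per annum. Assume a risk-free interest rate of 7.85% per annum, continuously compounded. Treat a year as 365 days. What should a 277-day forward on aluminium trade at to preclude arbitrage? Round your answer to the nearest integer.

Net carry = r + u − y = 0.0785 + 0.0329 − 0.0162 = 0.0952
F = S·e^((r+u−y)T) = 2336 · e^(0.0952 × 277/365) = 2336 · e^0.072248
= 2336 × 1.074922 = €2,511 per tonne

€2,511 per tonne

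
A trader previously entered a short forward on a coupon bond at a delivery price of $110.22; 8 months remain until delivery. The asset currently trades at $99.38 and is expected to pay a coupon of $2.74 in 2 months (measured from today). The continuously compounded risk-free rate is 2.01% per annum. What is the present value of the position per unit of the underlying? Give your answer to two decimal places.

$12.10

PV(remaining coupons) I = 2.74·e^(−0.0201·2/12) = 2.7308
Current forward F = (S − I)·e^(rT) = (99.38 − 2.7308)·e^(0.0201·8/12) = 96.6492 × 1.013490 = 97.9530
Value (long) = (F − K)·e^(−rT) = (97.9530 − 110.22) × 0.986689 = -12.1037
Short position value = −(long value) = $12.10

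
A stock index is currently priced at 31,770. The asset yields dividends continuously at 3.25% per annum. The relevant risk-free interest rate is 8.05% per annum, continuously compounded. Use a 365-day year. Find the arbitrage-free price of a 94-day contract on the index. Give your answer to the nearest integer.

F = S·e^((r − q)T) = 31770 · e^((0.0805 − 0.0325) × 94/365)
= 31770 · e^0.012362 = 31770 × 1.012439
F = 32,165

32,165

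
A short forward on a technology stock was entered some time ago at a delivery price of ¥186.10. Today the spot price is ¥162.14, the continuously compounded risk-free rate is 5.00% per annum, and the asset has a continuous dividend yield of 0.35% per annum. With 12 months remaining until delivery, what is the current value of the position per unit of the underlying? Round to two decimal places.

¥15.45

Current fair forward for the remaining 12 months: F = S·e^((r − q)·T), (r − q) = 0.0500 − 0.0035 = 0.0465
F = 162.14 · e^(0.0465 × 12/12) = 162.14 × 1.047598 = 169.8575
Value of long forward = (F − K)·e^(−rT) = (169.8575 − 186.10) · e^(−0.0500·12/12)
= -16.2425 × 0.951229 = -15.45
Short position value = −(long value) = ¥15.45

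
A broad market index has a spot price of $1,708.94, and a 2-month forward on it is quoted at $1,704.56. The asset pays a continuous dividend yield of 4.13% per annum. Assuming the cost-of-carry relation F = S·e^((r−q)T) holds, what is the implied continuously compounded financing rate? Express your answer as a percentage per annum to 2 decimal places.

2.59%

From F = S·e^((r−q)T): (r − q) = ln(F/S)/T
ln(1704.56/1708.94) = ln(0.997437) = -0.002566
(r − q) = -0.002566 / (2/12) = -0.015396
r = ln(F/S)/T + q = -0.015396 + 0.0413 = 0.025904
r = 2.59%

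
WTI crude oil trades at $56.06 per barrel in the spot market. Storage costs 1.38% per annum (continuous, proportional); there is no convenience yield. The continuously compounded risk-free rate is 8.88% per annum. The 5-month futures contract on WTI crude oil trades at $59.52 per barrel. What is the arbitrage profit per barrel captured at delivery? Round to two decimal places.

Fair futures: F* = S·e^(carry·T), with carry = (r + u) = 0.0888 + 0.0138 = 0.1026
F* = 56.06 · e^(0.1026 × 5/12) = 56.06 · e^0.042750 = 56.06 × 1.043677 = $58.5085
Market $59.52 > fair $58.5085: forward overpriced → cash-and-carry (buy spot, short the forward).
At maturity, profit = |F_mkt − F*| = |59.52 − 58.5085| = $1.01 per barrel

$1.01 per barrel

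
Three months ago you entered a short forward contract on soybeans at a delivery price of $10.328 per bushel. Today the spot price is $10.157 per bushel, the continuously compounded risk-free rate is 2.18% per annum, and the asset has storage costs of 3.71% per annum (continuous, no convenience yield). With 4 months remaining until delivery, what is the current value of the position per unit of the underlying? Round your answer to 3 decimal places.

-$0.030 per bushel

Current fair forward for the remaining 4 months: F = S·e^((r + u)·T), (r + u) = 0.0218 + 0.0371 = 0.0589
F = 10.157 · e^(0.0589 × 4/12) = 10.157 × 1.019827 = 10.3584
Value of long forward = (F − K)·e^(−rT) = (10.3584 − 10.328) · e^(−0.0218·4/12)
= 0.0304 × 0.992760 = 0.030
Short position value = −(long value) = -$0.030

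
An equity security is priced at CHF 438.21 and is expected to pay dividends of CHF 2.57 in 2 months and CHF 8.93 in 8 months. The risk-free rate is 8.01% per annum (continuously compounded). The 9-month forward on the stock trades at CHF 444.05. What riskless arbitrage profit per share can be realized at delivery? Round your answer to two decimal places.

CHF 9.61 per share

PV(dividends) I = 2.57·e^(−0.0801·2/12) + 8.93·e^(−0.0801·8/12) = 11.0016
Fair forward F* = (S − I)·e^(rT) = (438.21 − 11.0016)·e^0.060075 = 427.2084 × 1.061916 = 453.6594
Market CHF 444.05 < fair 453.6594: forward underpriced → reverse cash-and-carry (short the stock, invest proceeds at r, pay the dividends, go long the forward).
Profit at T = |F_mkt − F*| = |444.05 − 453.6594| = CHF 9.61 per share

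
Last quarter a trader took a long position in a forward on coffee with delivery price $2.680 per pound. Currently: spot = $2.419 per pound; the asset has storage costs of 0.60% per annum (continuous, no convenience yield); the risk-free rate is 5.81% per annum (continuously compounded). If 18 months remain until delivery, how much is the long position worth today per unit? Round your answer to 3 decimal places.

Current fair forward for the remaining 18 months: F = S·e^((r + u)·T), (r + u) = 0.0581 + 0.0060 = 0.0641
F = 2.419 · e^(0.0641 × 18/12) = 2.419 × 1.100924 = 2.6631
Value of long forward = (F − K)·e^(−rT) = (2.6631 − 2.680) · e^(−0.0581·18/12)
= -0.0169 × 0.916540 = -0.015

-$0.015 per pound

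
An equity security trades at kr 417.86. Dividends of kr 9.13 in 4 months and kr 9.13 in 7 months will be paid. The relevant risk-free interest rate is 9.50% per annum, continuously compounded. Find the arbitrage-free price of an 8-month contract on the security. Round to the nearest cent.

PV(dividends) I = 9.13·e^(−0.0950·4/12) + 9.13·e^(−0.0950·7/12)
I = 8.8454 + 8.6378 = 17.4832
F = (S − I)·e^(rT) = (417.86 − 17.4832) · e^(0.0950·8/12)
= 400.3768 · e^0.063333 = 400.3768 × 1.065382 = kr 426.55

kr 426.55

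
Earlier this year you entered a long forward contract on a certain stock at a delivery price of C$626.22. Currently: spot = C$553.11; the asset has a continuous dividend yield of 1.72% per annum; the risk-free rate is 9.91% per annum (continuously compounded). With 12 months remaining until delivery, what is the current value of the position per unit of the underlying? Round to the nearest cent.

-C$23.46

Current fair forward for the remaining 12 months: F = S·e^((r − q)·T), (r − q) = 0.0991 − 0.0172 = 0.0819
F = 553.11 · e^(0.0819 × 12/12) = 553.11 × 1.085347 = 600.3163
Value of long forward = (F − K)·e^(−rT) = (600.3163 − 626.22) · e^(−0.0991·12/12)
= -25.9037 × 0.905652 = -23.46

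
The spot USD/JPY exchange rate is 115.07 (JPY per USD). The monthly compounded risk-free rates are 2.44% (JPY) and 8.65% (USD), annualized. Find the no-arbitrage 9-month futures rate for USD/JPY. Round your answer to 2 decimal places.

By covered interest parity, F = S · (1+r_JPY/12)^(12T) / (1+r_USD/12)^(12T)
= 115.07 × 1.018450 / 1.066777 = 115.07 × 0.954698
F = 109.86 JPY per USD

109.86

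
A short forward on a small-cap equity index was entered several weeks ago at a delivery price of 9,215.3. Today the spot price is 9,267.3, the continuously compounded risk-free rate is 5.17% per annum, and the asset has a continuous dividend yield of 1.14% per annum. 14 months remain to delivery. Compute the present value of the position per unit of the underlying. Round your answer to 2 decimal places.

-468.97

Current fair forward for the remaining 14 months: F = S·e^((r − q)·T), (r − q) = 0.0517 − 0.0114 = 0.0403
F = 9267.3 · e^(0.0403 × 14/12) = 9267.3 × 1.04813948 = 9713.4230
Value of long forward = (F − K)·e^(−rT) = (9713.4230 − 9215.3) · e^(−0.0517·14/12)
= 498.1230 × 0.94146636 = 468.97
Short position value = −(long value) = -468.97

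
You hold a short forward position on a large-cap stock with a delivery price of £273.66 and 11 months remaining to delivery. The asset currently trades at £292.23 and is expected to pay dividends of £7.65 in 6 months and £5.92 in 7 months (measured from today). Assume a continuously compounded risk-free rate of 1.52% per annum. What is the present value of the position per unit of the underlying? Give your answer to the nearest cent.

-£8.90

PV(remaining dividends) I = 7.65·e^(−0.0152·6/12) + 5.92·e^(−0.0152·7/12) = 13.4598
Current forward F = (S − I)·e^(rT) = (292.23 − 13.4598)·e^(0.0152·11/12) = 278.7702 × 1.014031 = 282.6816
Value (long) = (F − K)·e^(−rT) = (282.6816 − 273.66) × 0.986163 = 8.8968
Short position value = −(long value) = -£8.90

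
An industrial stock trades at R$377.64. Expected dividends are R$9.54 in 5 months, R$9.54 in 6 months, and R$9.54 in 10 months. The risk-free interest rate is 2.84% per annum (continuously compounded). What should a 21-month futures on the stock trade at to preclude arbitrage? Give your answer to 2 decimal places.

PV(dividends) I = 9.54·e^(−0.0284·5/12) + 9.54·e^(−0.0284·6/12) + 9.54·e^(−0.0284·10/12)
I = 9.4278 + 9.4055 + 9.3169 = 28.1502
F = (S − I)·e^(rT) = (377.64 − 28.1502) · e^(0.0284·21/12)
= 349.4898 · e^0.049700 = 349.4898 × 1.050956 = R$367.30

R$367.30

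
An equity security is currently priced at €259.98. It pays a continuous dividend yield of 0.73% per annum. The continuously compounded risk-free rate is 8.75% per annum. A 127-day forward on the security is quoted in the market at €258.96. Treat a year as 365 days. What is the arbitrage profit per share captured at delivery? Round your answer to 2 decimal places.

€8.38 per share

Fair forward: F* = S·e^(carry·T), with carry = (r − q) = 0.0875 − 0.0073 = 0.0802
F* = 259.98 · e^(0.0802 × 127/365) = 259.98 · e^0.027905 = 259.98 × 1.028298 = €267.3369
Market €258.96 < fair €267.3369: forward underpriced → reverse cash-and-carry (short spot, go long the forward).
At maturity, profit = |F_mkt − F*| = |258.96 − 267.3369| = €8.38 per share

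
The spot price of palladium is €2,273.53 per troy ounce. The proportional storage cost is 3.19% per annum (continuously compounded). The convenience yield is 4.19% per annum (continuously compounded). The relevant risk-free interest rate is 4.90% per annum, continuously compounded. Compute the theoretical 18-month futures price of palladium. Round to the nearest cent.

Net carry = r + u − y = 0.0490 + 0.0319 − 0.0419 = 0.0390
F = S·e^((r+u−y)T) = 2273.53 · e^(0.0390 × 18/12) = 2273.53 · e^0.05850000
= 2273.53 × 1.06024499 = €2,410.50 per troy ounce

€2,410.50 per troy ounce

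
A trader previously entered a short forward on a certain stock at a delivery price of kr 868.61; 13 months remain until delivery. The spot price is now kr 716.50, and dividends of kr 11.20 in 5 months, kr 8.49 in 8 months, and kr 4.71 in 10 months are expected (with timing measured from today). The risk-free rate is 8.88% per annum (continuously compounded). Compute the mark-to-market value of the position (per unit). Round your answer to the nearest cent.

PV(remaining dividends) I = 11.20·e^(−0.0888·5/12) + 8.49·e^(−0.0888·8/12) + 4.71·e^(−0.0888·10/12) = 23.1692
Current forward F = (S − I)·e^(rT) = (716.50 − 23.1692)·e^(0.0888·13/12) = 693.3308 × 1.100979 = 763.3427
Value (long) = (F − K)·e^(−rT) = (763.3427 − 868.61) × 0.908282 = -95.6124
Short position value = −(long value) = kr 95.61

kr 95.61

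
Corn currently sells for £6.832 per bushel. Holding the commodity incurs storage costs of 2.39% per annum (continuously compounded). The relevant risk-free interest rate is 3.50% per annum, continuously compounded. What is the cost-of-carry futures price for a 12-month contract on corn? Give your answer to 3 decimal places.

£7.246 per bushel

Net carry = r + u − y = 0.0350 + 0.0239 − 0.0000 = 0.0589
F = S·e^((r+u−y)T) = 6.832 · e^(0.0589 × 12/12) = 6.832 · e^0.058900
= 6.832 × 1.060669 = £7.246 per bushel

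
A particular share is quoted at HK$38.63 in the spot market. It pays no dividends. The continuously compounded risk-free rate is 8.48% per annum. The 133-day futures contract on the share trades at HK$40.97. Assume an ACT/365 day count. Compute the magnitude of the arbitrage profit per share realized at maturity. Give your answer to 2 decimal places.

HK$1.13 per share

Fair futures: F* = S·e^(carry·T), with carry = r = 0.0848
F* = 38.63 · e^(0.0848 × 133/365) = 38.63 · e^0.030900 = 38.63 × 1.031382 = HK$39.8423
Market HK$40.97 > fair HK$39.8423: forward overpriced → cash-and-carry (buy spot, short the forward).
At maturity, profit = |F_mkt − F*| = |40.97 − 39.8423| = HK$1.13 per share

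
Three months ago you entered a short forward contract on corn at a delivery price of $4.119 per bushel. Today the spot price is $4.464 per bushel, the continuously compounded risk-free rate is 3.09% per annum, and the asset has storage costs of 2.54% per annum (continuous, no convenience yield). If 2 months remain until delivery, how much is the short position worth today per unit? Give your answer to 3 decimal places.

-$0.385 per bushel

Current fair forward for the remaining 2 months: F = S·e^((r + u)·T), (r + u) = 0.0309 + 0.0254 = 0.0563
F = 4.464 · e^(0.0563 × 2/12) = 4.464 × 1.009427 = 4.5061
Value of long forward = (F − K)·e^(−rT) = (4.5061 − 4.119) · e^(−0.0309·2/12)
= 0.3871 × 0.994863 = 0.385
Short position value = −(long value) = -$0.385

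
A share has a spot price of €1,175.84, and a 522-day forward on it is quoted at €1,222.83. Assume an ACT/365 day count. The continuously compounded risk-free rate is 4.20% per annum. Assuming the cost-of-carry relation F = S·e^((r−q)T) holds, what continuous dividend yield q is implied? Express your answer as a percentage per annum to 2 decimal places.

1.46%

From F = S·e^((r−q)T): (r − q) = ln(F/S)/T
ln(1222.83/1175.84) = ln(1.039963) = 0.039185
(r − q) = 0.039185 / (522/365) = 0.027399
q = r − ln(F/S)/T = 0.0420 − 0.027399 = 0.014601
q = 1.46%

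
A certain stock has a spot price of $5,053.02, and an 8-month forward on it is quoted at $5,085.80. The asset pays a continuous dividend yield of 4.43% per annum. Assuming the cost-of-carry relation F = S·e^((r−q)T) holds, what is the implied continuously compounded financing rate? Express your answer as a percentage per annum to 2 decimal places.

5.40%

From F = S·e^((r−q)T): (r − q) = ln(F/S)/T
ln(5085.80/5053.02) = ln(1.006487) = 0.006466
(r − q) = 0.006466 / (8/12) = 0.009699
r = ln(F/S)/T + q = 0.009699 + 0.0443 = 0.053999
r = 5.40%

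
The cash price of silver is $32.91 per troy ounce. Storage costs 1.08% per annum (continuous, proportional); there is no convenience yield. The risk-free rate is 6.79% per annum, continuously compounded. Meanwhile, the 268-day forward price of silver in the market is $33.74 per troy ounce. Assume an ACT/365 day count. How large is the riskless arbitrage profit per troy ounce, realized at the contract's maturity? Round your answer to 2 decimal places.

$1.13 per troy ounce

Fair forward: F* = S·e^(carry·T), with carry = (r + u) = 0.0679 + 0.0108 = 0.0787
F* = 32.91 · e^(0.0787 × 268/365) = 32.91 · e^0.057785 = 32.91 × 1.059487 = $34.8677
Market $33.74 < fair $34.8677: forward underpriced → reverse cash-and-carry (short spot, go long the forward).
At maturity, profit = |F_mkt − F*| = |33.74 − 34.8677| = $1.13 per troy ounce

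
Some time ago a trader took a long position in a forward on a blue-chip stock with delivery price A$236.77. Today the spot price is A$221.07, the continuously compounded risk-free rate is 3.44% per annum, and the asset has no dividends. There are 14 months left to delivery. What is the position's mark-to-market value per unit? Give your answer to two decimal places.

-A$6.39

Current fair forward for the remaining 14 months: F = S·e^(r·T), r = 0.0344
F = 221.07 · e^(0.0344 × 14/12) = 221.07 × 1.040950 = 230.1228
Value of long forward = (F − K)·e^(−rT) = (230.1228 − 236.77) · e^(−0.0344·14/12)
= -6.6472 × 0.960661 = -6.39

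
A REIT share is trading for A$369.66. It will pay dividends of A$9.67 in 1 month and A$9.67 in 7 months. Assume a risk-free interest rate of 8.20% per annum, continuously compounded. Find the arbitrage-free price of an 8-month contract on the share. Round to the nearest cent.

PV(dividends) I = 9.67·e^(−0.0820·1/12) + 9.67·e^(−0.0820·7/12)
I = 9.6041 + 9.2183 = 18.8224
F = (S − I)·e^(rT) = (369.66 − 18.8224) · e^(0.0820·8/12)
= 350.8376 · e^0.054667 = 350.8376 × 1.056189 = A$370.55

A$370.55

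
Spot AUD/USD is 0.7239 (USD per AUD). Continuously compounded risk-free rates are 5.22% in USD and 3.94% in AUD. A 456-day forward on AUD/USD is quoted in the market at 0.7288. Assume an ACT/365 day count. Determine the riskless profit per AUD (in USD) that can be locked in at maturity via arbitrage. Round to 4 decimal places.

Fair forward: F* = S·e^(carry·T), with carry = (r_USD − r_AUD) = 0.0522 − 0.0394 = 0.0128
F* = 0.7239 · e^(0.0128 × 456/365) = 0.7239 · e^0.015991 = 0.7239 × 1.016120 = 0.7356
Market 0.7288 < fair 0.7356: forward underpriced → reverse cash-and-carry (short spot, go long the forward).
At maturity, profit = |F_mkt − F*| = |0.7288 − 0.7356| = 0.0068 per AUD (in USD)

0.0068 per AUD (in USD)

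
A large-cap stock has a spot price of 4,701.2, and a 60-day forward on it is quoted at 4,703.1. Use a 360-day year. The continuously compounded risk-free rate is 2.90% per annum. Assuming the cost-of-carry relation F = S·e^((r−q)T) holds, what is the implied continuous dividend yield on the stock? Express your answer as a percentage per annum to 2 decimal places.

2.66%

From F = S·e^((r−q)T): (r − q) = ln(F/S)/T
ln(4703.1/4701.2) = ln(1.000404) = 0.000404
(r − q) = 0.000404 / (60/360) = 0.002424
q = r − ln(F/S)/T = 0.0290 − 0.002424 = 0.026576
q = 2.66%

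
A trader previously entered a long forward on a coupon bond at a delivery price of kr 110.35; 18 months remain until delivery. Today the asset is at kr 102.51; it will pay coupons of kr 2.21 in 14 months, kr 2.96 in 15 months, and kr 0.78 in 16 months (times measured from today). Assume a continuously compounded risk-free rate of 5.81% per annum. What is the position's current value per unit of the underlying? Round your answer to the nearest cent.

PV(remaining coupons) I = 2.21·e^(−0.0581·14/12) + 2.96·e^(−0.0581·15/12) + 0.78·e^(−0.0581·16/12) = 5.5397
Current forward F = (S − I)·e^(rT) = (102.51 − 5.5397)·e^(0.0581·18/12) = 96.9703 × 1.091060 = 105.8004
Value (long) = (F − K)·e^(−rT) = (105.8004 − 110.35) × 0.916540 = -4.1699
Value = -kr 4.17

-kr 4.17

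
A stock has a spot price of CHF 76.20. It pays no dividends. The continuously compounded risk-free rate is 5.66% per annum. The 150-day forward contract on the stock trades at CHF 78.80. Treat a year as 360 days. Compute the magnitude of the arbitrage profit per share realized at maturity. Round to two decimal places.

Fair forward: F* = S·e^(carry·T), with carry = r = 0.0566
F* = 76.20 · e^(0.0566 × 150/360) = 76.20 · e^0.023583 = 76.20 × 1.023863 = CHF 78.0184
Market CHF 78.80 > fair CHF 78.0184: forward overpriced → cash-and-carry (buy spot, short the forward).
At maturity, profit = |F_mkt − F*| = |78.80 − 78.0184| = CHF 0.78 per share

CHF 0.78 per share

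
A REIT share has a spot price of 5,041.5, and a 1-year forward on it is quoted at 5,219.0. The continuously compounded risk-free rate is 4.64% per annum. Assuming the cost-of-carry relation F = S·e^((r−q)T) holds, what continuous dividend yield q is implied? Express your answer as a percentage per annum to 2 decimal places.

From F = S·e^((r−q)T): (r − q) = ln(F/S)/T
ln(5219.0/5041.5) = ln(1.035208) = 0.034602
(r − q) = 0.034602 / (1) = 0.034602
q = r − ln(F/S)/T = 0.0464 − 0.034602 = 0.011798
q = 1.18%

1.18%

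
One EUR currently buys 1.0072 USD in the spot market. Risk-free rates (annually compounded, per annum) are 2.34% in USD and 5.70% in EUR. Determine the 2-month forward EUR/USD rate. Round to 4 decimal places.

By covered interest parity, F = S · (1+r_USD)^T / (1+r_EUR)^T
= 1.0072 × 1.003863 / 1.009282 = 1.0072 × 0.994631
F = 1.0018 USD per EUR

1.0018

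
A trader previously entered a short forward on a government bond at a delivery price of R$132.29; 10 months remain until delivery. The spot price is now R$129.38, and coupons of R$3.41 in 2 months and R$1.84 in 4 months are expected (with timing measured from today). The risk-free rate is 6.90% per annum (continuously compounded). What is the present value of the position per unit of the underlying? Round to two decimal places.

PV(remaining coupons) I = 3.41·e^(−0.0690·2/12) + 1.84·e^(−0.0690·4/12) = 5.1692
Current forward F = (S − I)·e^(rT) = (129.38 − 5.1692)·e^(0.0690·10/12) = 124.2108 × 1.059185 = 131.5622
Value (long) = (F − K)·e^(−rT) = (131.5622 − 132.29) × 0.944122 = -0.6871
Short position value = −(long value) = R$0.69

R$0.69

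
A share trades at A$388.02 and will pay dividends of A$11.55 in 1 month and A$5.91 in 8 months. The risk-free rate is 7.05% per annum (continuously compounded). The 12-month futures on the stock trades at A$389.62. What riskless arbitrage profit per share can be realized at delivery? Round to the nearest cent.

A$8.37 per share

PV(dividends) I = 11.55·e^(−0.0705·1/12) + 5.91·e^(−0.0705·8/12) = 17.1210
Fair futures F* = (S − I)·e^(rT) = (388.02 − 17.1210)·e^0.070500 = 370.8990 × 1.073045 = 397.9913
Market A$389.62 < fair 397.9913: forward underpriced → reverse cash-and-carry (short the stock, invest proceeds at r, pay the dividends, go long the forward).
Profit at T = |F_mkt − F*| = |389.62 − 397.9913| = A$8.37 per share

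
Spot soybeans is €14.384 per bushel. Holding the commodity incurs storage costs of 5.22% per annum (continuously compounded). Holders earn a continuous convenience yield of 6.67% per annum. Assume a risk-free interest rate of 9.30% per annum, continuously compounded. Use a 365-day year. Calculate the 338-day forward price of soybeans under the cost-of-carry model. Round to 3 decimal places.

Net carry = r + u − y = 0.0930 + 0.0522 − 0.0667 = 0.0785
F = S·e^((r+u−y)T) = 14.384 · e^(0.0785 × 338/365) = 14.384 · e^0.072693
= 14.384 × 1.075400 = €15.469 per bushel

€15.469 per bushel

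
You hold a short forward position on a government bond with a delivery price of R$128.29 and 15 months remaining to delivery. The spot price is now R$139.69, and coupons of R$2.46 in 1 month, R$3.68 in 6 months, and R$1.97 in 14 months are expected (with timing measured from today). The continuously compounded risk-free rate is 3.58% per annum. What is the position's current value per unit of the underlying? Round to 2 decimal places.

-R$9.06

PV(remaining coupons) I = 2.46·e^(−0.0358·1/12) + 3.68·e^(−0.0358·6/12) + 1.97·e^(−0.0358·14/12) = 7.9568
Current forward F = (S − I)·e^(rT) = (139.69 − 7.9568)·e^(0.0358·15/12) = 131.7332 × 1.045766 = 137.7621
Value (long) = (F − K)·e^(−rT) = (137.7621 − 128.29) × 0.956237 = 9.0576
Short position value = −(long value) = -R$9.06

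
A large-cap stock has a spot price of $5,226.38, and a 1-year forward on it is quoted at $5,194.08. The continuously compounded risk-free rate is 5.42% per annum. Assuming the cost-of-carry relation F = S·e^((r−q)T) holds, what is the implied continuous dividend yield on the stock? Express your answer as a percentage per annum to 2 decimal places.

From F = S·e^((r−q)T): (r − q) = ln(F/S)/T
ln(5194.08/5226.38) = ln(0.993820) = -0.006199
(r − q) = -0.006199 / (1) = -0.006199
q = r − ln(F/S)/T = 0.0542 + 0.006199 = 0.060399
q = 6.04%

6.04%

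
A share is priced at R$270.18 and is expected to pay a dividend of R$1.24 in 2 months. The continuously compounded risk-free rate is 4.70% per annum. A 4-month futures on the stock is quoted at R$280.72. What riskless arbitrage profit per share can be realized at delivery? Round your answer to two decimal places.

R$7.52 per share

PV(dividends) I = 1.24·e^(−0.0470·2/12) = 1.2303
Fair futures F* = (S − I)·e^(rT) = (270.18 − 1.2303)·e^0.015667 = 268.9497 × 1.015790 = 273.1964
Market R$280.72 > fair 273.1964: forward overpriced → cash-and-carry (borrow at r, buy the stock and collect the dividends, short the forward).
Profit at T = |F_mkt − F*| = |280.72 − 273.1964| = R$7.52 per share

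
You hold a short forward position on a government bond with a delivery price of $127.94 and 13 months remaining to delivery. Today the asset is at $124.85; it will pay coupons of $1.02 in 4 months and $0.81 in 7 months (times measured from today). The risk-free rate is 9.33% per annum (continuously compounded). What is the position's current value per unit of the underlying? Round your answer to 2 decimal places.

PV(remaining coupons) I = 1.02·e^(−0.0933·4/12) + 0.81·e^(−0.0933·7/12) = 1.7559
Current forward F = (S − I)·e^(rT) = (124.85 − 1.7559)·e^(0.0933·13/12) = 123.0941 × 1.106360 = 136.1864
Value (long) = (F − K)·e^(−rT) = (136.1864 − 127.94) × 0.903865 = 7.4536
Short position value = −(long value) = -$7.45

-$7.45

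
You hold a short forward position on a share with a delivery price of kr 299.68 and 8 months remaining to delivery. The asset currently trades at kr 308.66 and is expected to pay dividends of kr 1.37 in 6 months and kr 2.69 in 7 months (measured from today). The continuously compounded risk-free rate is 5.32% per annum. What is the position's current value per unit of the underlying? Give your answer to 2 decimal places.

-kr 15.48

PV(remaining dividends) I = 1.37·e^(−0.0532·6/12) + 2.69·e^(−0.0532·7/12) = 3.9418
Current forward F = (S − I)·e^(rT) = (308.66 − 3.9418)·e^(0.0532·8/12) = 304.7182 × 1.036103 = 315.7194
Value (long) = (F − K)·e^(−rT) = (315.7194 − 299.68) × 0.965155 = 15.4805
Short position value = −(long value) = -kr 15.48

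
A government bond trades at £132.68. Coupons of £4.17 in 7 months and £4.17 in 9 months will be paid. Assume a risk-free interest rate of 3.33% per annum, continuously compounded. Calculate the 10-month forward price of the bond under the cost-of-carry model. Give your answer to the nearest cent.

£128.03

PV(coupons) I = 4.17·e^(−0.0333·7/12) + 4.17·e^(−0.0333·9/12)
I = 4.0898 + 4.0671 = 8.1569
F = (S − I)·e^(rT) = (132.68 − 8.1569) · e^(0.0333·10/12)
= 124.5231 · e^0.027750 = 124.5231 × 1.028139 = £128.03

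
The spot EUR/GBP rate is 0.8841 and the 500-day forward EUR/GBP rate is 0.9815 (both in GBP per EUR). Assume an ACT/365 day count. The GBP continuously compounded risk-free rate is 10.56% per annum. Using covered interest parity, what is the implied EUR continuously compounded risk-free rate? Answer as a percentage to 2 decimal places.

2.93%

F = S·e^((r_GBP − r_EUR)T) ⇒ r_EUR = r_GBP − ln(F/S)/T
ln(0.9815/0.8841) = 0.104512; /(500/365) = 0.076294
r_EUR = 0.1056 − 0.076294 = 0.029306
r_EUR = 2.93%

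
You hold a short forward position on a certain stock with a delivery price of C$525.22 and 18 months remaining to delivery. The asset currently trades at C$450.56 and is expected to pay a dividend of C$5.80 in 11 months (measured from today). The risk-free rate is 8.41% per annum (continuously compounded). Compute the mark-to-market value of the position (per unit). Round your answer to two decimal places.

PV(remaining dividends) I = 5.80·e^(−0.0841·11/12) = 5.3697
Current forward F = (S − I)·e^(rT) = (450.56 − 5.3697)·e^(0.0841·18/12) = 445.1903 × 1.134452 = 505.0470
Value (long) = (F − K)·e^(−rT) = (505.0470 − 525.22) × 0.881483 = -17.7822
Short position value = −(long value) = C$17.78

C$17.78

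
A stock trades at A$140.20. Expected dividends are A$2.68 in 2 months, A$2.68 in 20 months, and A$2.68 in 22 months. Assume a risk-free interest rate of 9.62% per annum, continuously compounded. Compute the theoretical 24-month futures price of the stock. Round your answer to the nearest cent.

A$161.26

PV(dividends) I = 2.68·e^(−0.0962·2/12) + 2.68·e^(−0.0962·20/12) + 2.68·e^(−0.0962·22/12)
I = 2.6374 + 2.2830 + 2.2467 = 7.1671
F = (S − I)·e^(rT) = (140.20 − 7.1671) · e^(0.0962·24/12)
= 133.0329 · e^0.192400 = 133.0329 × 1.212155 = A$161.26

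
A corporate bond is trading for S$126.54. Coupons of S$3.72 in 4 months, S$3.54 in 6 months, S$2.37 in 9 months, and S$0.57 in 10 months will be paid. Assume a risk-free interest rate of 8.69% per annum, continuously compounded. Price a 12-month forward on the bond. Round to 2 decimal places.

PV(coupons) I = 3.72·e^(−0.0869·4/12) + 3.54·e^(−0.0869·6/12) + 2.37·e^(−0.0869·9/12) + 0.57·e^(−0.0869·10/12)
I = 3.6138 + 3.3895 + 2.2205 + 0.5302 = 9.7540
F = (S − I)·e^(rT) = (126.54 − 9.7540) · e^(0.0869·12/12)
= 116.7860 · e^0.086900 = 116.7860 × 1.090788 = S$127.39

S$127.39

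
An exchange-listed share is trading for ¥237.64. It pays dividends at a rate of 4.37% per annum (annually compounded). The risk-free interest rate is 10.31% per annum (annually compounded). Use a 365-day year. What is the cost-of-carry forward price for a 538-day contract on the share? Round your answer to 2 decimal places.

¥257.84

F = S · (1+r)^T / (1+q)^T
= 237.64 × 1.155615 / 1.065075 = 237.64 × 1.085008
F = ¥257.84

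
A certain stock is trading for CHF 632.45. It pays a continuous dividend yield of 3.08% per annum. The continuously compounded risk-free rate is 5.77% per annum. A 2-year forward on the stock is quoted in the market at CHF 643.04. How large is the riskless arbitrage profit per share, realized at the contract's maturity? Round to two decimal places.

Fair forward: F* = S·e^(carry·T), with carry = (r − q) = 0.0577 − 0.0308 = 0.0269
F* = 632.45 · e^(0.0269 × 2) = 632.45 · e^0.053800 = 632.45 × 1.055274 = CHF 667.4080
Market CHF 643.04 < fair CHF 667.4080: forward underpriced → reverse cash-and-carry (short spot, go long the forward).
At maturity, profit = |F_mkt − F*| = |643.04 − 667.4080| = CHF 24.37 per share

CHF 24.37 per share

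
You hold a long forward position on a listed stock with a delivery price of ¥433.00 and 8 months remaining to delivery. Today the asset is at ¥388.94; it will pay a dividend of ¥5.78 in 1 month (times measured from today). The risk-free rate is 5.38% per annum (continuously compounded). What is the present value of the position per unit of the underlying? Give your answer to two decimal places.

PV(remaining dividends) I = 5.78·e^(−0.0538·1/12) = 5.7541
Current forward F = (S − I)·e^(rT) = (388.94 − 5.7541)·e^(0.0538·8/12) = 383.1859 × 1.036518 = 397.1791
Value (long) = (F − K)·e^(−rT) = (397.1791 − 433.00) × 0.964769 = -34.5589
Value = -¥34.56

-¥34.56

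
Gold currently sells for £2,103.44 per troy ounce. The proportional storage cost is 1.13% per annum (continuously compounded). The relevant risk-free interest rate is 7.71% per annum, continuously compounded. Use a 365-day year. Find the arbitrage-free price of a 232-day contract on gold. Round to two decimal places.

Net carry = r + u − y = 0.0771 + 0.0113 − 0.0000 = 0.0884
F = S·e^((r+u−y)T) = 2103.44 · e^(0.0884 × 232/365) = 2103.44 · e^0.05618849
= 2103.44 × 1.05779705 = £2,225.01 per troy ounce

£2,225.01 per troy ounce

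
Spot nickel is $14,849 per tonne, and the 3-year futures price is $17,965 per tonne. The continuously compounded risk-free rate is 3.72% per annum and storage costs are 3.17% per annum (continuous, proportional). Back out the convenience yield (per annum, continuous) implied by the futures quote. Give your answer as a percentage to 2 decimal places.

F = S·e^((r+u−y)T) ⇒ (r+u−y) = ln(F/S)/T
ln(17965/14849) = 0.190493; /T ⇒ 0.063498
y = r + u − ln(F/S)/T = 0.0372 + 0.0317 − 0.063498 = 0.005402
y = 0.54%

0.54%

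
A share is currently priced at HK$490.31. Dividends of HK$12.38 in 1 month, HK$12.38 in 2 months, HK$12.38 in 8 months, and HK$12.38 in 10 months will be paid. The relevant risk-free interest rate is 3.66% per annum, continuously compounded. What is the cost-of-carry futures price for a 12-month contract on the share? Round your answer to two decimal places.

PV(dividends) I = 12.38·e^(−0.0366·1/12) + 12.38·e^(−0.0366·2/12) + 12.38·e^(−0.0366·8/12) + 12.38·e^(−0.0366·10/12)
I = 12.3423 + 12.3047 + 12.0816 + 12.0081 = 48.7367
F = (S − I)·e^(rT) = (490.31 − 48.7367) · e^(0.0366·12/12)
= 441.5733 · e^0.036600 = 441.5733 × 1.037278 = HK$458.03

HK$458.03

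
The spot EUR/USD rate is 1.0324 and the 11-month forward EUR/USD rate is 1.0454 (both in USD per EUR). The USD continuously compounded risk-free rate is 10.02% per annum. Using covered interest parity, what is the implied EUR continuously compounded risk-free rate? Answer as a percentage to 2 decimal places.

F = S·e^((r_USD − r_EUR)T) ⇒ r_EUR = r_USD − ln(F/S)/T
ln(1.0454/1.0324) = 0.012513; /(11/12) = 0.013651
r_EUR = 0.1002 − 0.013651 = 0.086549
r_EUR = 8.65%

8.65%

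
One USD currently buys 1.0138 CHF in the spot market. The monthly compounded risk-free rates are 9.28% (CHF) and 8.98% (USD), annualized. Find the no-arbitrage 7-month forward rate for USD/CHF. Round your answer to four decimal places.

By covered interest parity, F = S · (1+r_CHF/12)^(12T) / (1+r_USD/12)^(12T)
= 1.0138 × 1.055406 / 1.053574 = 1.0138 × 1.001739
F = 1.0156 CHF per USD

1.0156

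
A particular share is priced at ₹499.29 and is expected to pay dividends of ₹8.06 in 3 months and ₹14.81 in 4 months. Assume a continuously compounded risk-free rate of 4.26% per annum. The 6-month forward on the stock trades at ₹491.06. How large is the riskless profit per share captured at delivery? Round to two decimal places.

₹4.08 per share

PV(dividends) I = 8.06·e^(−0.0426·3/12) + 14.81·e^(−0.0426·4/12) = 22.5758
Fair forward F* = (S − I)·e^(rT) = (499.29 − 22.5758)·e^0.021300 = 476.7142 × 1.021528 = 486.9769
Market ₹491.06 > fair 486.9769: forward overpriced → cash-and-carry (borrow at r, buy the stock and collect the dividends, short the forward).
Profit at T = |F_mkt − F*| = |491.06 − 486.9769| = ₹4.08 per share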